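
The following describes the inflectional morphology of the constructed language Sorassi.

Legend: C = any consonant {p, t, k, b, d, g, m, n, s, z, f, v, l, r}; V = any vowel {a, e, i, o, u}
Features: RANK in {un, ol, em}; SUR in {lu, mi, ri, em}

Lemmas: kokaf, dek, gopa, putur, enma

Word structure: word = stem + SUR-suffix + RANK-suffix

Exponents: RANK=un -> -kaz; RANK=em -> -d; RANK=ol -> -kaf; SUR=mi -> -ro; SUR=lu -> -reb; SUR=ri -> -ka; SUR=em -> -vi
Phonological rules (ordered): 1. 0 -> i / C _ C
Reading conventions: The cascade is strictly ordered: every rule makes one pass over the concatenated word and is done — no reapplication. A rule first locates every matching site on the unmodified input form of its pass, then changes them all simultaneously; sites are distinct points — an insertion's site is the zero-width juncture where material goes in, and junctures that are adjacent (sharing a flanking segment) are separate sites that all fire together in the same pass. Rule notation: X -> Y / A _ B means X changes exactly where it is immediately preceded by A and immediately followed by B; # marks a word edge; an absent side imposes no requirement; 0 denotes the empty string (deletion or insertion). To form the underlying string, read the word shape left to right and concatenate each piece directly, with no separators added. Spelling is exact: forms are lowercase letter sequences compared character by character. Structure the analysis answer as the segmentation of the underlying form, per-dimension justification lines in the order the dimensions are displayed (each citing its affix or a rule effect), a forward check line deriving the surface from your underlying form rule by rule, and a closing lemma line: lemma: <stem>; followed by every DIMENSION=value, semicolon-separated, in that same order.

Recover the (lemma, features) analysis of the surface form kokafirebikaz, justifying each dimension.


underlying: kokaf-reb-kaz
RANK=un - signalled by the affix -kaz
SUR=lu - signalled by the affix -reb
check: kokafrebkaz -> kokafirebikaz
lemma: kokaf; RANK=un; SUR=lu


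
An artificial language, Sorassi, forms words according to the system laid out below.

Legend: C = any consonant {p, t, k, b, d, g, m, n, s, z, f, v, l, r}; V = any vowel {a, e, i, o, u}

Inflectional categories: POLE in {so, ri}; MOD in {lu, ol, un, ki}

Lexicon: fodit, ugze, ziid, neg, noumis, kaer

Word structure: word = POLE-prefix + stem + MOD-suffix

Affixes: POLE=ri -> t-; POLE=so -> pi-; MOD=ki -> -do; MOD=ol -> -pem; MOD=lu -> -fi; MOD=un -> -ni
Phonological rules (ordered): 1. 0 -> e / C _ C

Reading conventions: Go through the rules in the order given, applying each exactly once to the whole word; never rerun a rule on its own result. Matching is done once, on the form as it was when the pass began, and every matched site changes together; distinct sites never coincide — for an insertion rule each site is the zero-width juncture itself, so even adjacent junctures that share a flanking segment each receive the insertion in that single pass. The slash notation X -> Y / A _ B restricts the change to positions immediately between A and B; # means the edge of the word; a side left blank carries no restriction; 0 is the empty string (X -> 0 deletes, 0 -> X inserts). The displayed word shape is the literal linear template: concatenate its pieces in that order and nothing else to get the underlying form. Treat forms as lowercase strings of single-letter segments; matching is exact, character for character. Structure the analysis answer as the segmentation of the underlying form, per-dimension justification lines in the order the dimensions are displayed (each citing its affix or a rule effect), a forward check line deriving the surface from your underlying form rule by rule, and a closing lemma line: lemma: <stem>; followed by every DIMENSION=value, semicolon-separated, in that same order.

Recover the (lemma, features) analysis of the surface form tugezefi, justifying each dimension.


underlying: t-ugze-fi
POLE=ri - signalled by the affix t-
MOD=lu - signalled by the affix -fi
check: tugzefi -> tugezefi
lemma: ugze; POLE=ri; MOD=lu


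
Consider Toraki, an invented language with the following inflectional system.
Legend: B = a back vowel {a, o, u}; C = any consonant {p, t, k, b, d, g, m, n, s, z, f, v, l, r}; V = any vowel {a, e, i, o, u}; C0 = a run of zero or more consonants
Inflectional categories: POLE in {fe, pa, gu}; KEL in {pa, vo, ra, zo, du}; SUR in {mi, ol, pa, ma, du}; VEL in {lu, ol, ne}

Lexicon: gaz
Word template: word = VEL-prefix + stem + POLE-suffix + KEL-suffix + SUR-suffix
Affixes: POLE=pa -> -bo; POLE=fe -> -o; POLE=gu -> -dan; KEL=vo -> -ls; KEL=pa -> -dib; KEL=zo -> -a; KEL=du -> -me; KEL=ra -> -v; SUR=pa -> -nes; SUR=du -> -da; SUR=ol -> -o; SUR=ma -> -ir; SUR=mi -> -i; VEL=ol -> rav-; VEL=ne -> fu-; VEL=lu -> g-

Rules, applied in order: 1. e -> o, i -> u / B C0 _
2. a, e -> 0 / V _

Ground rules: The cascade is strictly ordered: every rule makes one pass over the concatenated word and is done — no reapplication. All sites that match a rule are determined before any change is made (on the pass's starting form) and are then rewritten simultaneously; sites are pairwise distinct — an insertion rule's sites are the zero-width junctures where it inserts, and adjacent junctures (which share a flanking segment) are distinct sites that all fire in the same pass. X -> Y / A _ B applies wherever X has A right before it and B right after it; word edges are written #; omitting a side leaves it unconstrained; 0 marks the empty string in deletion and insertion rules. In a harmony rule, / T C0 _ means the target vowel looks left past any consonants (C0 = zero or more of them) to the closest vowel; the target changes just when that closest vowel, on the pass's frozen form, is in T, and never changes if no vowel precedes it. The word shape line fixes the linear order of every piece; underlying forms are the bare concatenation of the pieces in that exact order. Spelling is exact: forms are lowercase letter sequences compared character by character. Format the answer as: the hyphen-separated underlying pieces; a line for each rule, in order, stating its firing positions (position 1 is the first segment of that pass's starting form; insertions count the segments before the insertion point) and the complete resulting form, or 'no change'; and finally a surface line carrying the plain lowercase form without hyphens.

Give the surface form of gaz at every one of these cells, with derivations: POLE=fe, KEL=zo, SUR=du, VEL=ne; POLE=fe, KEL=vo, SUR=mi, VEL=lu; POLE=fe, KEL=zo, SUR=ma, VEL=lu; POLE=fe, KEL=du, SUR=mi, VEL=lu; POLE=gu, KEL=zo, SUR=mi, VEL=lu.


cell POLE=fe, KEL=zo, SUR=du, VEL=ne:
underlying: fu-gaz-o-a-da
1. e -> o, i -> u / B C0 _: no change
2. a, e -> 0 / V _: fires at position(s) 7: fugazoda
surface: fugazoda

cell POLE=fe, KEL=vo, SUR=mi, VEL=lu:
underlying: g-gaz-o-ls-i
1. e -> o, i -> u / B C0 _: fires at position(s) 8: ggazolsu
2. a, e -> 0 / V _: no change
surface: ggazolsu

cell POLE=fe, KEL=zo, SUR=ma, VEL=lu:
underlying: g-gaz-o-a-ir
1. e -> o, i -> u / B C0 _: fires at position(s) 7: ggazoaur
2. a, e -> 0 / V _: fires at position(s) 6: ggazour
surface: ggazour

cell POLE=fe, KEL=du, SUR=mi, VEL=lu:
underlying: g-gaz-o-me-i
1. e -> o, i -> u / B C0 _: fires at position(s) 7: ggazomoi
2. a, e -> 0 / V _: no change
surface: ggazomoi

cell POLE=gu, KEL=zo, SUR=mi, VEL=lu:
underlying: g-gaz-dan-a-i
1. e -> o, i -> u / B C0 _: fires at position(s) 9: ggazdanau
2. a, e -> 0 / V _: no change
surface: ggazdanau


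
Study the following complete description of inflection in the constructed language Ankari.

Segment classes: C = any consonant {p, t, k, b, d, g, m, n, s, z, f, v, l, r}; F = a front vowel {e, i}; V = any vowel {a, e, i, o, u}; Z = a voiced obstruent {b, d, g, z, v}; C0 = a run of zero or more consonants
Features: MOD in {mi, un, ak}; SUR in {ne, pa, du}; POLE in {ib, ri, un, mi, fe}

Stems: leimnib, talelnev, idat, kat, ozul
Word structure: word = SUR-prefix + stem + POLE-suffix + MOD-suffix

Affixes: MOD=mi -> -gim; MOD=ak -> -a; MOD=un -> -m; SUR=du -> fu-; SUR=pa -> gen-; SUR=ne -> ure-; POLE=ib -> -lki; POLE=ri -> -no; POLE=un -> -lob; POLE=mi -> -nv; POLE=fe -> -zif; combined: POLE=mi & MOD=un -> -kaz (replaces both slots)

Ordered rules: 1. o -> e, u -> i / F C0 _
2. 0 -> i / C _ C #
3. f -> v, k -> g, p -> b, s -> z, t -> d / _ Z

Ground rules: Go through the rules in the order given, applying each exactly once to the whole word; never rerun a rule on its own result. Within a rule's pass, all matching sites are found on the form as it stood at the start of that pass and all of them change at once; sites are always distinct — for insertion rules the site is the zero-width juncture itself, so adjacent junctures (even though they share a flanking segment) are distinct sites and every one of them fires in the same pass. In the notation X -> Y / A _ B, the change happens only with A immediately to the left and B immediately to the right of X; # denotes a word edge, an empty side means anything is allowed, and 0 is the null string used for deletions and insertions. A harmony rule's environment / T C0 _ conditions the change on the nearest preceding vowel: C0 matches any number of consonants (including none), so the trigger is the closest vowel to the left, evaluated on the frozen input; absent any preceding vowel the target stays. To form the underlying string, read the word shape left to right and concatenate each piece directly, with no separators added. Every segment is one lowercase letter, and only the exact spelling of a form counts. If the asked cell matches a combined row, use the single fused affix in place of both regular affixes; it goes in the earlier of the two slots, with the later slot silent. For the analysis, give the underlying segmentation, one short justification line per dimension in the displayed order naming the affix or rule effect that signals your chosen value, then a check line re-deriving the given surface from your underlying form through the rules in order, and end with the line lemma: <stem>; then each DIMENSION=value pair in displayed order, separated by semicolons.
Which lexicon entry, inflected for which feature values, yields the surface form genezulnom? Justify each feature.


underlying: gen-ozul-no-m
MOD=un - signalled by the affix -m
SUR=pa - signalled by the affix gen-
POLE=ri - signalled by the affix -no
check: genozulnom -> genezulnom -> genezulnom -> genezulnom
lemma: ozul; MOD=un; SUR=pa; POLE=ri


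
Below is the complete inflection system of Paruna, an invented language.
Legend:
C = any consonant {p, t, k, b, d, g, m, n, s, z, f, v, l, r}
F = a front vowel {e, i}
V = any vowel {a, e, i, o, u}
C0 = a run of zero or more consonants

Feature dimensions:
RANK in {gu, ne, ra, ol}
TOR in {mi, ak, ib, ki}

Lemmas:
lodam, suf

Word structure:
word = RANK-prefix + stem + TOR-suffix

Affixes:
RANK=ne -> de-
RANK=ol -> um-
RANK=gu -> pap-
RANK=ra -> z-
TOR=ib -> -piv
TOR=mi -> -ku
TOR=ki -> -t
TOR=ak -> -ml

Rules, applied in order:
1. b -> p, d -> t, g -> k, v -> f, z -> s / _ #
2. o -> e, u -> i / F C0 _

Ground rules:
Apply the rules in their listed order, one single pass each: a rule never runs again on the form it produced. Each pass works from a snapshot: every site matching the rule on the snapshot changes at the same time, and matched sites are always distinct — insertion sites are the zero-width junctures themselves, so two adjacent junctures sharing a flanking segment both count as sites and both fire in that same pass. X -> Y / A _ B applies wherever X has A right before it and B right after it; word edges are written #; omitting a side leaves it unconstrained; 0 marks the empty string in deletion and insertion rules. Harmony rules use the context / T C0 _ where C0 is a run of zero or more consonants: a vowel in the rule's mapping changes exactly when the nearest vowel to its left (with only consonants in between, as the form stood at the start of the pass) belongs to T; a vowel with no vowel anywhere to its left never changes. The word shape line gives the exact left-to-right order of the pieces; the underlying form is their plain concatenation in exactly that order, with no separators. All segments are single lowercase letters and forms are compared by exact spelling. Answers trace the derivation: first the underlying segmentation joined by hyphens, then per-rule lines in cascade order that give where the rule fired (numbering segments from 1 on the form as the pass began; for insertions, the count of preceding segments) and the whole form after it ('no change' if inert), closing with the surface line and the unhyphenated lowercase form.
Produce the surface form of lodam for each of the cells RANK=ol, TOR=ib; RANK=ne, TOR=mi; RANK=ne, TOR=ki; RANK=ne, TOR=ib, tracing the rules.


cell RANK=ol, TOR=ib:
underlying: um-lodam-piv
1. b -> p, d -> t, g -> k, v -> f, z -> s / _ #: fires at position(s) 10: umlodampif
2. o -> e, u -> i / F C0 _: no change
surface: umlodampif

cell RANK=ne, TOR=mi:
underlying: de-lodam-ku
1. b -> p, d -> t, g -> k, v -> f, z -> s / _ #: no change
2. o -> e, u -> i / F C0 _: fires at position(s) 4: deledamku
surface: deledamku

cell RANK=ne, TOR=ki:
underlying: de-lodam-t
1. b -> p, d -> t, g -> k, v -> f, z -> s / _ #: no change
2. o -> e, u -> i / F C0 _: fires at position(s) 4: deledamt
surface: deledamt

cell RANK=ne, TOR=ib:
underlying: de-lodam-piv
1. b -> p, d -> t, g -> k, v -> f, z -> s / _ #: fires at position(s) 10: delodampif
2. o -> e, u -> i / F C0 _: fires at position(s) 4: deledampif
surface: deledampif


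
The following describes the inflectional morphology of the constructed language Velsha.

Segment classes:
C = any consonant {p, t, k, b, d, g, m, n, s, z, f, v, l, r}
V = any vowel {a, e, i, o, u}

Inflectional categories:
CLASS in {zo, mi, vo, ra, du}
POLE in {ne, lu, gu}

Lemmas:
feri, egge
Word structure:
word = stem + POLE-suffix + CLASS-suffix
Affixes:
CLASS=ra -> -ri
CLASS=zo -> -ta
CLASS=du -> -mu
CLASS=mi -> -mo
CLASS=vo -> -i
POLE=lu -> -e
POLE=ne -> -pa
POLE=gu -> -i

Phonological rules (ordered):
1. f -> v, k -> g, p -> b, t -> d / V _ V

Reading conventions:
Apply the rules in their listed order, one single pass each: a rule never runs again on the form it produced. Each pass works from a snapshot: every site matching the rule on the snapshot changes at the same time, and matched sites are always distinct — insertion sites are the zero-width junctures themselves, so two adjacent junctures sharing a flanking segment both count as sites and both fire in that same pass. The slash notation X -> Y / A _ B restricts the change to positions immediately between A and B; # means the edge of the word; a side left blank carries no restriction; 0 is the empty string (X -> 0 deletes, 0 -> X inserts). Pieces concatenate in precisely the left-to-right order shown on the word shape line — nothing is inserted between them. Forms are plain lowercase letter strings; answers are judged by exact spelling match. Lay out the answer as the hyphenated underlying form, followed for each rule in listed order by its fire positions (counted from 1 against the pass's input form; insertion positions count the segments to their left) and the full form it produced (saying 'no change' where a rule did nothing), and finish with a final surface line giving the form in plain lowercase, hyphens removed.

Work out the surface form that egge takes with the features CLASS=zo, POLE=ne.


underlying: egge-pa-ta
1. f -> v, k -> g, p -> b, t -> d / V _ V: fires at position(s) 5, 7: eggebada
surface: eggebada


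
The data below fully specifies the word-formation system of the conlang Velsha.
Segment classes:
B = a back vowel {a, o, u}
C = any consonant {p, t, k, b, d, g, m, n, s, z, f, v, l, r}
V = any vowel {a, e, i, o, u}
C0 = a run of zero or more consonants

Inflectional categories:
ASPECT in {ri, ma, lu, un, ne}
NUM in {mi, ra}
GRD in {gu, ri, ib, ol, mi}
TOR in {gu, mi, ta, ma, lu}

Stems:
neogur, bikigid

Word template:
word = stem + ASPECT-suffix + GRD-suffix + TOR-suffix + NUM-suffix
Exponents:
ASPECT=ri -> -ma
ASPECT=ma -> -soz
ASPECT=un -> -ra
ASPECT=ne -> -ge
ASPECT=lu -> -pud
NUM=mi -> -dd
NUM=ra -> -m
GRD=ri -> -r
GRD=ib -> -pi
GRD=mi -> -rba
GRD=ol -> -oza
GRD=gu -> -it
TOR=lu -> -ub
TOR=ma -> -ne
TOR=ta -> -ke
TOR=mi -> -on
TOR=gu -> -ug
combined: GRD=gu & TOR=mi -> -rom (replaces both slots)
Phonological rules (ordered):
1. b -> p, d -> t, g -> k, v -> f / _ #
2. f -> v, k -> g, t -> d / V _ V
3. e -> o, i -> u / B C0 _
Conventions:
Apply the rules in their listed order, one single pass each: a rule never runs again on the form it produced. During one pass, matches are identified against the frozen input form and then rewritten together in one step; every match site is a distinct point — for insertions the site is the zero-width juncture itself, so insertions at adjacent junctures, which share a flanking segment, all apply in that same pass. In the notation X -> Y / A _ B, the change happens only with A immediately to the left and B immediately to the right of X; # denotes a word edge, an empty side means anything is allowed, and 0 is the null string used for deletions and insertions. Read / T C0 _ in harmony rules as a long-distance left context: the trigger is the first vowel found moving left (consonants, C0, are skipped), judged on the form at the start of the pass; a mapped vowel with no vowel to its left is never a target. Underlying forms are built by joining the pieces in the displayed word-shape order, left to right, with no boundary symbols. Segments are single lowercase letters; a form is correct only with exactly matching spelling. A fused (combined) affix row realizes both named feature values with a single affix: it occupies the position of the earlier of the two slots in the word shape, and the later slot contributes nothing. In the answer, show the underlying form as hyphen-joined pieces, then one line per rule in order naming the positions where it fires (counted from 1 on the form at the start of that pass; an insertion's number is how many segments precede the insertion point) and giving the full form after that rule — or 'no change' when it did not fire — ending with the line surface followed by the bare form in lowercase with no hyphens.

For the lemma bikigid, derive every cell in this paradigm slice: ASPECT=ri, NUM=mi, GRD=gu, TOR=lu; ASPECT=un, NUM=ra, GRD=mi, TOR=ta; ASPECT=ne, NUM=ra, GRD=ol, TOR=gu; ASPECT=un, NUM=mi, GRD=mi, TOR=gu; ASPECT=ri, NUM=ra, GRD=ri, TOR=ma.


cell ASPECT=ri, NUM=mi, GRD=gu, TOR=lu:
underlying: bikigid-ma-it-ub-dd
1. b -> p, d -> t, g -> k, v -> f / _ #: fires at position(s) 15: bikigidmaitubdt
2. f -> v, k -> g, t -> d / V _ V: fires at position(s) 3, 11: bigigidmaidubdt
3. e -> o, i -> u / B C0 _: fires at position(s) 10: bigigidmaudubdt
surface: bigigidmaudubdt

cell ASPECT=un, NUM=ra, GRD=mi, TOR=ta:
underlying: bikigid-ra-rba-ke-m
1. b -> p, d -> t, g -> k, v -> f / _ #: no change
2. f -> v, k -> g, t -> d / V _ V: fires at position(s) 3, 13: bigigidrarbagem
3. e -> o, i -> u / B C0 _: fires at position(s) 14: bigigidrarbagom
surface: bigigidrarbagom

cell ASPECT=ne, NUM=ra, GRD=ol, TOR=gu:
underlying: bikigid-ge-oza-ug-m
1. b -> p, d -> t, g -> k, v -> f / _ #: no change
2. f -> v, k -> g, t -> d / V _ V: fires at position(s) 3: bigigidgeozaugm
3. e -> o, i -> u / B C0 _: no change
surface: bigigidgeozaugm

cell ASPECT=un, NUM=mi, GRD=mi, TOR=gu:
underlying: bikigid-ra-rba-ug-dd
1. b -> p, d -> t, g -> k, v -> f / _ #: fires at position(s) 16: bikigidrarbaugdt
2. f -> v, k -> g, t -> d / V _ V: fires at position(s) 3: bigigidrarbaugdt
3. e -> o, i -> u / B C0 _: no change
surface: bigigidrarbaugdt

cell ASPECT=ri, NUM=ra, GRD=ri, TOR=ma:
underlying: bikigid-ma-r-ne-m
1. b -> p, d -> t, g -> k, v -> f / _ #: no change
2. f -> v, k -> g, t -> d / V _ V: fires at position(s) 3: bigigidmarnem
3. e -> o, i -> u / B C0 _: fires at position(s) 12: bigigidmarnom
surface: bigigidmarnom


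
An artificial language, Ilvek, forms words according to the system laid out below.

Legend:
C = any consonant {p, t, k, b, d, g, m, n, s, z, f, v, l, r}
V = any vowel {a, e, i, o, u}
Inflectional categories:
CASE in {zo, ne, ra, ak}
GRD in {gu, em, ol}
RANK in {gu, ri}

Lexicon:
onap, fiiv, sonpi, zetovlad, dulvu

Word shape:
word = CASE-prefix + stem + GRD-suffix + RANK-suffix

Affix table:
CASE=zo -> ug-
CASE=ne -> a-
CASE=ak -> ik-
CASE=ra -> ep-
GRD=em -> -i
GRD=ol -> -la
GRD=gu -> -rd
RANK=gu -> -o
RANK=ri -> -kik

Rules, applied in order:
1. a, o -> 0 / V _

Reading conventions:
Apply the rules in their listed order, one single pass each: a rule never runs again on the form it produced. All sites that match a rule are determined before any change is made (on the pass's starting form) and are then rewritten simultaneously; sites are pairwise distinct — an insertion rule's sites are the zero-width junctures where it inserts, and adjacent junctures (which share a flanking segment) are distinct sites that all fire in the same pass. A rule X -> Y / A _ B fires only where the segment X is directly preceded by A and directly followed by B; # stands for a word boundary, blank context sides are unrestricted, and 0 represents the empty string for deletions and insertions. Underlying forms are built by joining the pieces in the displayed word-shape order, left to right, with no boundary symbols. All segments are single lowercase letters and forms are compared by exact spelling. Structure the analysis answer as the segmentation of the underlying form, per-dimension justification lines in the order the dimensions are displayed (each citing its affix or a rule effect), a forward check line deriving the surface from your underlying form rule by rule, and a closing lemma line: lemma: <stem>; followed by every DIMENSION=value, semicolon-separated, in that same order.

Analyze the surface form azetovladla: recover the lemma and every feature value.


underlying: a-zetovlad-la-o
CASE=ne - signalled by the affix a-
GRD=ol - signalled by the affix -la
RANK=gu - signalled by the affix -o
check: azetovladlao -> azetovladla
lemma: zetovlad; CASE=ne; GRD=ol; RANK=gu


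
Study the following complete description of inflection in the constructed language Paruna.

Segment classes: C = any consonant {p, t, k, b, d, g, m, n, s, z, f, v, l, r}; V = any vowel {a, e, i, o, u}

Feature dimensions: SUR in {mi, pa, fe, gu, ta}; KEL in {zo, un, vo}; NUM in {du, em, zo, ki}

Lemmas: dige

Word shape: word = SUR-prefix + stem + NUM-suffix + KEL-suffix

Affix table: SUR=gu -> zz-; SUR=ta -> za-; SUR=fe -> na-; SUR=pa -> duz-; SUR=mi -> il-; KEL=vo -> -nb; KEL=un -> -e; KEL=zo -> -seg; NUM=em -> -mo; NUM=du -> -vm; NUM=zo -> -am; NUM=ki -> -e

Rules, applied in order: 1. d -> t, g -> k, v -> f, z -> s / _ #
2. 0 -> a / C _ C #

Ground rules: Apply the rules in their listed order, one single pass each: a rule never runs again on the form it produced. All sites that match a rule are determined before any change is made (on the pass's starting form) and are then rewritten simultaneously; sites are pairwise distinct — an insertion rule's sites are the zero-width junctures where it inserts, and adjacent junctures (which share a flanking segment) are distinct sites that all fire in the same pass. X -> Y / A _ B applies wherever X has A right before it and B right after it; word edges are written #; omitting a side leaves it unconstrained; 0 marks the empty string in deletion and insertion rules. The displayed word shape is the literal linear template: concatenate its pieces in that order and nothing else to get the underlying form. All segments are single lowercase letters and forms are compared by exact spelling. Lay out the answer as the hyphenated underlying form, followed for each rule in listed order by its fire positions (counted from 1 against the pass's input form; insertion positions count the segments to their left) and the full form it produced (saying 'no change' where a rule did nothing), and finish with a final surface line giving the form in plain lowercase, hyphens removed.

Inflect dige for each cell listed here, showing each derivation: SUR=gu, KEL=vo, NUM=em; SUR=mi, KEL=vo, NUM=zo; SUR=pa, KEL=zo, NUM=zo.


cell SUR=gu, KEL=vo, NUM=em:
underlying: zz-dige-mo-nb
1. d -> t, g -> k, v -> f, z -> s / _ #: no change
2. 0 -> a / C _ C #: inserts after position(s) 9: zzdigemonab
surface: zzdigemonab

cell SUR=mi, KEL=vo, NUM=zo:
underlying: il-dige-am-nb
1. d -> t, g -> k, v -> f, z -> s / _ #: no change
2. 0 -> a / C _ C #: inserts after position(s) 9: ildigeamnab
surface: ildigeamnab

cell SUR=pa, KEL=zo, NUM=zo:
underlying: duz-dige-am-seg
1. d -> t, g -> k, v -> f, z -> s / _ #: fires at position(s) 12: duzdigeamsek
2. 0 -> a / C _ C #: no change
surface: duzdigeamsek


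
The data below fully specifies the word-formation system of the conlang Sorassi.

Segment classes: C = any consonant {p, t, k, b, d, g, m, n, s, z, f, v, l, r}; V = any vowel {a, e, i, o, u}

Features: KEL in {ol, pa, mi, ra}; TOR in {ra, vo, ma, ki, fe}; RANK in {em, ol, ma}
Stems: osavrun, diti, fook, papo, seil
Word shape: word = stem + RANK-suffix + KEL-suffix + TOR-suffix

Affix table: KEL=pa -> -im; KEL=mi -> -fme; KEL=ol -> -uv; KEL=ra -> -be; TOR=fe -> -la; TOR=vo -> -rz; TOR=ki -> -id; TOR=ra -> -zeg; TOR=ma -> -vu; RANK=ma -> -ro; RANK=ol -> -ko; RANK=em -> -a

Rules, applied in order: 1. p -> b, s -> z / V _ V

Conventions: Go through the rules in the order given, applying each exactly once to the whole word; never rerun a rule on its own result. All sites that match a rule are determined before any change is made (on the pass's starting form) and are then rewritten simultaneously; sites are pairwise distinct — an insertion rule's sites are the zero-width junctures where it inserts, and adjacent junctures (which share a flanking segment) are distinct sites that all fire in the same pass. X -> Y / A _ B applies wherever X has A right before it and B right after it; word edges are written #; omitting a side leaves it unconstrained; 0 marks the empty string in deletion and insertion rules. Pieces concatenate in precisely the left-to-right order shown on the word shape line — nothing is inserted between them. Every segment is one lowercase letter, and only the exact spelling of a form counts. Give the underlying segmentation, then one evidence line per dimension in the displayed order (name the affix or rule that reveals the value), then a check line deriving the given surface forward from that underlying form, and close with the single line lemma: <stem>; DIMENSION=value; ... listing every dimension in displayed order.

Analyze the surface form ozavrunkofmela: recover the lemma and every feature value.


underlying: osavrun-ko-fme-la
KEL=mi - signalled by the affix -fme
TOR=fe - signalled by the affix -la
RANK=ol - signalled by the affix -ko
check: osavrunkofmela -> ozavrunkofmela
lemma: osavrun; KEL=mi; TOR=fe; RANK=ol


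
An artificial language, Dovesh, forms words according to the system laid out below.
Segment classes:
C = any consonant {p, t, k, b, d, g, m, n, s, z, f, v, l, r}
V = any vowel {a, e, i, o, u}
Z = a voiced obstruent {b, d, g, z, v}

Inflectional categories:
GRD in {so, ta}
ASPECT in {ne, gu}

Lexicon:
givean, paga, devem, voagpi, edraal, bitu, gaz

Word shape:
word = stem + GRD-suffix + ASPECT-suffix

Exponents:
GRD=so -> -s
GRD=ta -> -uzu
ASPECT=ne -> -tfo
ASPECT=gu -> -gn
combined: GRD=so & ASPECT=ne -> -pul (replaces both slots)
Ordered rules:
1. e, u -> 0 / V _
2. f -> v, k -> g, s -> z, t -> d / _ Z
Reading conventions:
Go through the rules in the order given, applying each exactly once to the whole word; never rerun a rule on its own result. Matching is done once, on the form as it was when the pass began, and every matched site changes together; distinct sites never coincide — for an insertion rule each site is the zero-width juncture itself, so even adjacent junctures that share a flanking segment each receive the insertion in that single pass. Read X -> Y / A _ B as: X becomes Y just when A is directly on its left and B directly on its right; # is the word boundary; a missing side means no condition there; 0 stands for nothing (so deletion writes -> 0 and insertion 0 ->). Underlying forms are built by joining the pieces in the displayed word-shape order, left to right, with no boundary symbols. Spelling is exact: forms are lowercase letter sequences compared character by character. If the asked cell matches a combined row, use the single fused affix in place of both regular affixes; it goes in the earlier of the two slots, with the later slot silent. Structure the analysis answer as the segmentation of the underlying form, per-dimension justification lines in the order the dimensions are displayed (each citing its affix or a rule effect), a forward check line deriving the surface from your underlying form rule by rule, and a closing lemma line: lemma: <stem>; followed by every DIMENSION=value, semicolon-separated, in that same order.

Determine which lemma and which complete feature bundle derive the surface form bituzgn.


underlying: bitu-s-gn
GRD=so - signalled by the affix -s
ASPECT=gu - signalled by the affix -gn
check: bitusgn -> bitusgn -> bituzgn
lemma: bitu; GRD=so; ASPECT=gu


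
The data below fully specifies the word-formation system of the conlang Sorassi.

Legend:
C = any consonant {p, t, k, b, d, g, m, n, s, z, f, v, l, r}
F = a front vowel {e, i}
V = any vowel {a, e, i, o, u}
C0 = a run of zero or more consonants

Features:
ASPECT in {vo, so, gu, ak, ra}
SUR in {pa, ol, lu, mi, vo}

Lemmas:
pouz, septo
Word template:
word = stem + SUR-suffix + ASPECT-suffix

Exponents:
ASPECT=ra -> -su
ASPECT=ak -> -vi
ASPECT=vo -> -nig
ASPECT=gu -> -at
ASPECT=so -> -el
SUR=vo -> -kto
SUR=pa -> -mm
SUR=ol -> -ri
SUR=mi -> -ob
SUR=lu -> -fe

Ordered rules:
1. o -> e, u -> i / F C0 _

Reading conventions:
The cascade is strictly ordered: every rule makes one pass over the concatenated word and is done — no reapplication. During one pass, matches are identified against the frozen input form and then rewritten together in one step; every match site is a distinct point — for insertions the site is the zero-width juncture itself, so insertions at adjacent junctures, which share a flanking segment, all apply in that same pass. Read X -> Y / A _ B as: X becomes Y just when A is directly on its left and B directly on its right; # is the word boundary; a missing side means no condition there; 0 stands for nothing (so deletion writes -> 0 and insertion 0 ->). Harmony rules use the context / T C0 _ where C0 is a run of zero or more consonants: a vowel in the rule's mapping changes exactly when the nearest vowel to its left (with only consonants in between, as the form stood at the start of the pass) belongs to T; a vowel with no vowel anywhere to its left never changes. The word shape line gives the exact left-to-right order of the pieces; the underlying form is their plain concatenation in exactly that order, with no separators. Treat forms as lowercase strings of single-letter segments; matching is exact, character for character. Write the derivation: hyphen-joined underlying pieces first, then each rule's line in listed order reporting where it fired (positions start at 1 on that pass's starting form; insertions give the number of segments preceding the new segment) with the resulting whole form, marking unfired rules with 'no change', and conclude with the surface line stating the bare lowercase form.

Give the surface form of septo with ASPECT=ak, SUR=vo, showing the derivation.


underlying: septo-kto-vi
1. o -> e, u -> i / F C0 _: fires at position(s) 5: septektovi
surface: septektovi


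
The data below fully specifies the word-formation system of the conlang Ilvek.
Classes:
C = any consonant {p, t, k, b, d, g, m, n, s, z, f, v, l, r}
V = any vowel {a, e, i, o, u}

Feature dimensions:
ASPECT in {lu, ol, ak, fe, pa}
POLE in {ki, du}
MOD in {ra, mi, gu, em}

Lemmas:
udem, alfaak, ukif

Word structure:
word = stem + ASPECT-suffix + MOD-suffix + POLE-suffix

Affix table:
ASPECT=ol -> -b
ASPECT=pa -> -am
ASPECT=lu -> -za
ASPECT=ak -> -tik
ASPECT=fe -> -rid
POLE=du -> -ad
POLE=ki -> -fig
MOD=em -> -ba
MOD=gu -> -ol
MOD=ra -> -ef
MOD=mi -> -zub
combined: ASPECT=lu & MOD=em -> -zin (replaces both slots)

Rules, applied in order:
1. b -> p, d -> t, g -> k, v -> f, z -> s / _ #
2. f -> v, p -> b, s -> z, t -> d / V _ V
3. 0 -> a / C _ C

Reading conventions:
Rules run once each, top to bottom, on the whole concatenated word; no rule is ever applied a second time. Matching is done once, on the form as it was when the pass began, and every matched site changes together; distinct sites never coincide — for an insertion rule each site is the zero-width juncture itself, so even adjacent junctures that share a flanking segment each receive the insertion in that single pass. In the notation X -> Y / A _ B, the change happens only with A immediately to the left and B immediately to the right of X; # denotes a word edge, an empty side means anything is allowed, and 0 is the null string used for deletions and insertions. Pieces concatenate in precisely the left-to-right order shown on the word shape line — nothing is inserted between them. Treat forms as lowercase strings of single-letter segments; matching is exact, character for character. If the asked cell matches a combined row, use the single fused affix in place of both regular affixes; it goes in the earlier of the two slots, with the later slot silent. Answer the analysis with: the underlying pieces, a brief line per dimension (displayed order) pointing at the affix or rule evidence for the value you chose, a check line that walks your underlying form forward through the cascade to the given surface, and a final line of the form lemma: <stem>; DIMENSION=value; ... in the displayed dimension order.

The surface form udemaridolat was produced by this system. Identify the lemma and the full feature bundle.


underlying: udem-rid-ol-ad
ASPECT=fe - signalled by the affix -rid
POLE=du - signalled by the affix -ad
MOD=gu - signalled by the affix -ol
check: udemridolad -> udemridolat -> udemridolat -> udemaridolat
lemma: udem; ASPECT=fe; POLE=du; MOD=gu


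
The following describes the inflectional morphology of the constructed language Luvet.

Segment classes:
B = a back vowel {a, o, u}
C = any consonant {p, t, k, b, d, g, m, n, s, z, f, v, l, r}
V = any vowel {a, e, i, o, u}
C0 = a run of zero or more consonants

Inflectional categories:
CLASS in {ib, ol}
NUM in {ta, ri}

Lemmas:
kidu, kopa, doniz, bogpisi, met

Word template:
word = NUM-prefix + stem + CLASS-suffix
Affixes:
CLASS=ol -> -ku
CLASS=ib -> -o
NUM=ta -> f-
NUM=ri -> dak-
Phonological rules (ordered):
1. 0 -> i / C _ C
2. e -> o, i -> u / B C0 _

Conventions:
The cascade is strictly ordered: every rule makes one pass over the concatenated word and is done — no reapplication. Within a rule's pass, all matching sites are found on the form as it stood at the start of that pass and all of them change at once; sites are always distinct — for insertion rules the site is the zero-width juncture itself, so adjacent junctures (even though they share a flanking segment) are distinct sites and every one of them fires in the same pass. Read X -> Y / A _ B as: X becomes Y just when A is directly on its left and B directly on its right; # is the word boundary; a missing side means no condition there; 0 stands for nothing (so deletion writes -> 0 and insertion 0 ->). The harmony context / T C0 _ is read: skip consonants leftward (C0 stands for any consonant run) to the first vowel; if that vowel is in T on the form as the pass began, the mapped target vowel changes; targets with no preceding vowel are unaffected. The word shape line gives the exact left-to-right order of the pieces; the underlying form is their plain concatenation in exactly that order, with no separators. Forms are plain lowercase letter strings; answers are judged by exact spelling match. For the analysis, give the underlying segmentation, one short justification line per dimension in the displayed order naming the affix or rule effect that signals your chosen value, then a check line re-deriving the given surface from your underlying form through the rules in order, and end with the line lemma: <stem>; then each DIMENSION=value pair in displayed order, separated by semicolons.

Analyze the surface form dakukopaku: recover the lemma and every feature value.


underlying: dak-kopa-ku
CLASS=ol - signalled by the affix -ku
NUM=ri - signalled by the affix dak-
check: dakkopaku -> dakikopaku -> dakukopaku
lemma: kopa; CLASS=ol; NUM=ri


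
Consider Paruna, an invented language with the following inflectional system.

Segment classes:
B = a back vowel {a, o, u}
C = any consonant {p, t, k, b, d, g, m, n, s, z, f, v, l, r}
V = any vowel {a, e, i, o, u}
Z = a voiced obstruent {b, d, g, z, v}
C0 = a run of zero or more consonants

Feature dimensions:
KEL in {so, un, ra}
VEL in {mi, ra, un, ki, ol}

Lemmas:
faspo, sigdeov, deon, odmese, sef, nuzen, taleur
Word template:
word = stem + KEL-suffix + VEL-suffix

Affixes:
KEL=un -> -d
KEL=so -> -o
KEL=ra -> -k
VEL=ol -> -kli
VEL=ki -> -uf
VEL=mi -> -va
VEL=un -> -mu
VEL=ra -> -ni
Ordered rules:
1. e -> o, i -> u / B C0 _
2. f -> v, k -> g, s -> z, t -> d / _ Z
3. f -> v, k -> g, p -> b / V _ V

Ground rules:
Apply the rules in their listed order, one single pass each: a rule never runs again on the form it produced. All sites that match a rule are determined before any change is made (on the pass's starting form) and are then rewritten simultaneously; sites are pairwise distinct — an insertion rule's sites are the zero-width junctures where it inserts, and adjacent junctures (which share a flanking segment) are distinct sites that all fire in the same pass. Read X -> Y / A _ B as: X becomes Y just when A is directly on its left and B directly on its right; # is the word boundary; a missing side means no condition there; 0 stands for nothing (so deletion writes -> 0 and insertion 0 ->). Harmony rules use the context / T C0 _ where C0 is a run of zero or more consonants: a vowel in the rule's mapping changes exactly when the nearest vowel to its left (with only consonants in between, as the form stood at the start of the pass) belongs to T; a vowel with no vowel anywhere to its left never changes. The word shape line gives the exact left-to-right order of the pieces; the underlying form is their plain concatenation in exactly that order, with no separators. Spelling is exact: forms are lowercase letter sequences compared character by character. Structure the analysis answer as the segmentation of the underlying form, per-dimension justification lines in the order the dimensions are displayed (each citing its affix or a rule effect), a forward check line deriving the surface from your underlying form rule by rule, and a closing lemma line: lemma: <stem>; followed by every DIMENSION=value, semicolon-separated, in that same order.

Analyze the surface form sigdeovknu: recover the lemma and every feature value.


underlying: sigdeov-k-ni
KEL=ra - signalled by the affix -k
VEL=ra - signalled by the affix -ni
check: sigdeovkni -> sigdeovknu -> sigdeovknu -> sigdeovknu
lemma: sigdeov; KEL=ra; VEL=ra


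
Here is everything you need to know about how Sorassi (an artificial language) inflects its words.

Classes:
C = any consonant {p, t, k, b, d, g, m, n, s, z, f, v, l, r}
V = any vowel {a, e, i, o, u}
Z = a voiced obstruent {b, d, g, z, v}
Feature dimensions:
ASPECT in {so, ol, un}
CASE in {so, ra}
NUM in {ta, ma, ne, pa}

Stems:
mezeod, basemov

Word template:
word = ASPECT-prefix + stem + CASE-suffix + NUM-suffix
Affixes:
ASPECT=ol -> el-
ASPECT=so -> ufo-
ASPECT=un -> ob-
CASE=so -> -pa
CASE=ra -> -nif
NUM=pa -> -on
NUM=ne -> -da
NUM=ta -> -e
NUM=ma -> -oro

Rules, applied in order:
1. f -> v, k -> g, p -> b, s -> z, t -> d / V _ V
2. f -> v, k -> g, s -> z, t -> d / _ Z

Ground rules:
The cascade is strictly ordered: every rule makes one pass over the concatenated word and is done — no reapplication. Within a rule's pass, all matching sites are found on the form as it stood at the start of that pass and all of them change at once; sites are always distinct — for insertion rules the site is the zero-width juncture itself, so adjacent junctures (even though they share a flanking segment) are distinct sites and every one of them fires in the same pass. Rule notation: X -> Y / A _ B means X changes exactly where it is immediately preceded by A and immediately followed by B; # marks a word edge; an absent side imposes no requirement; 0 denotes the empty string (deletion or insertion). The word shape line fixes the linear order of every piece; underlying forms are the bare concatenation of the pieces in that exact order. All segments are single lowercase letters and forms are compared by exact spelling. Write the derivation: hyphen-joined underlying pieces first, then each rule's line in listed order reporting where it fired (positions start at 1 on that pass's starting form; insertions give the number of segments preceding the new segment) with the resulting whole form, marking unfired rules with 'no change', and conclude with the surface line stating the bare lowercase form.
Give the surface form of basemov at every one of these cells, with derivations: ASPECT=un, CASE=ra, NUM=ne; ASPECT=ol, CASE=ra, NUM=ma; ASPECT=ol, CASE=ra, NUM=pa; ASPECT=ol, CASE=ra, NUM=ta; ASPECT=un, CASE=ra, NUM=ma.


cell ASPECT=un, CASE=ra, NUM=ne:
underlying: ob-basemov-nif-da
1. f -> v, k -> g, p -> b, s -> z, t -> d / V _ V: fires at position(s) 5: obbazemovnifda
2. f -> v, k -> g, s -> z, t -> d / _ Z: fires at position(s) 12: obbazemovnivda
surface: obbazemovnivda

cell ASPECT=ol, CASE=ra, NUM=ma:
underlying: el-basemov-nif-oro
1. f -> v, k -> g, p -> b, s -> z, t -> d / V _ V: fires at position(s) 5, 12: elbazemovnivoro
2. f -> v, k -> g, s -> z, t -> d / _ Z: no change
surface: elbazemovnivoro

cell ASPECT=ol, CASE=ra, NUM=pa:
underlying: el-basemov-nif-on
1. f -> v, k -> g, p -> b, s -> z, t -> d / V _ V: fires at position(s) 5, 12: elbazemovnivon
2. f -> v, k -> g, s -> z, t -> d / _ Z: no change
surface: elbazemovnivon

cell ASPECT=ol, CASE=ra, NUM=ta:
underlying: el-basemov-nif-e
1. f -> v, k -> g, p -> b, s -> z, t -> d / V _ V: fires at position(s) 5, 12: elbazemovnive
2. f -> v, k -> g, s -> z, t -> d / _ Z: no change
surface: elbazemovnive

cell ASPECT=un, CASE=ra, NUM=ma:
underlying: ob-basemov-nif-oro
1. f -> v, k -> g, p -> b, s -> z, t -> d / V _ V: fires at position(s) 5, 12: obbazemovnivoro
2. f -> v, k -> g, s -> z, t -> d / _ Z: no change
surface: obbazemovnivoro
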